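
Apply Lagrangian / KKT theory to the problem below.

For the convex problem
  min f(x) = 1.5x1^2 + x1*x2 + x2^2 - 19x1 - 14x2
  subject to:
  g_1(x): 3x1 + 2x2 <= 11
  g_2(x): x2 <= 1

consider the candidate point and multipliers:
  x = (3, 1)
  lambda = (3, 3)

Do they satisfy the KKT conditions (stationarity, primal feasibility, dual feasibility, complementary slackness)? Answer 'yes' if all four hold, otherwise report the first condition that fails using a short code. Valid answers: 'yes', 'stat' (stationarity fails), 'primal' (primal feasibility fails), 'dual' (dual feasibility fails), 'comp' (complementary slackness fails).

Gradient of f: grad f(x) = Q x + c = (-9, -9)
Constraint values g_i(x) = a_i^T x - b_i:
  g_1((3, 1)) = 0
  g_2((3, 1)) = 0
Stationarity residual: grad f(x) + sum_i lambda_i a_i = (0, 0)
  -> stationarity OK
Primal feasibility (all g_i <= 0): OK
Dual feasibility (all lambda_i >= 0): OK
Complementary slackness (lambda_i * g_i(x) = 0 for all i): OK

Verdict: yes, KKT holds.

yes


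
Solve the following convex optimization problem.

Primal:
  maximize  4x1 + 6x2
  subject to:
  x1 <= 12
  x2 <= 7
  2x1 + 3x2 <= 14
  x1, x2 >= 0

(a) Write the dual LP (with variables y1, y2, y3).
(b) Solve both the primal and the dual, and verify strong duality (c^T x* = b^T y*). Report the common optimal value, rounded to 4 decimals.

The standard primal-dual pair for 'max c^T x s.t. A x <= b, x >= 0' is:
  Dual:  min b^T y  s.t.  A^T y >= c,  y >= 0.

So the dual LP is:
  minimize  12y1 + 7y2 + 14y3
  subject to:
    y1 + 2y3 >= 4
    y2 + 3y3 >= 6
    y1, y2, y3 >= 0

Solving the primal: x* = (7, 0).
  primal value c^T x* = 28.
Solving the dual: y* = (0, 0, 2).
  dual value b^T y* = 28.
Strong duality: c^T x* = b^T y*. Confirmed.

28


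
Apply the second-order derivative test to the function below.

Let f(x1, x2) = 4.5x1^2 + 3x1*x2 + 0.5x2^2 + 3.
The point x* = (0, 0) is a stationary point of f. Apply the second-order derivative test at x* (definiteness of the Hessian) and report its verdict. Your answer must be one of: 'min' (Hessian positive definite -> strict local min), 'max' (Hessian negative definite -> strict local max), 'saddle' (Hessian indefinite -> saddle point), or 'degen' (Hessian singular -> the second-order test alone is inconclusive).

Compute the Hessian H = grad^2 f:
  H = [[9, 3], [3, 1]]
Verify stationarity: grad f(x*) = H x* + g = (0, 0).
Eigenvalues of H: 0, 10.
H has a zero eigenvalue (singular; positive semidefinite but not definite), so H is neither positive definite, negative definite, nor indefinite. The second-order test alone is inconclusive -> degen.
(Indeed, f is constant along the null direction of H through x*, so x* is not a strict local extremum.)

degen


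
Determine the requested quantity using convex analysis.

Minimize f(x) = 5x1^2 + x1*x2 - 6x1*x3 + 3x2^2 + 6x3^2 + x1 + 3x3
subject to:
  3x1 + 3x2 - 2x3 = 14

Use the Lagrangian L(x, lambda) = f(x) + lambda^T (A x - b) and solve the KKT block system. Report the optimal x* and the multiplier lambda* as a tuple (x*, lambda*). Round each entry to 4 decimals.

Form the Lagrangian:
  L(x, lambda) = (1/2) x^T Q x + c^T x + lambda^T (A x - b)
Stationarity (grad_x L = 0): Q x + c + A^T lambda = 0.
Primal feasibility: A x = b.

This gives the KKT block system:
  [ Q   A^T ] [ x     ]   [-c ]
  [ A    0  ] [ lambda ] = [ b ]

Solving the linear system:
  x*      = (1.0602, 3.0714, -0.8026)
  lambda* = (-6.4962)
  f(x*)   = 44.7998

x* = (1.0602, 3.0714, -0.8026), lambda* = (-6.4962)


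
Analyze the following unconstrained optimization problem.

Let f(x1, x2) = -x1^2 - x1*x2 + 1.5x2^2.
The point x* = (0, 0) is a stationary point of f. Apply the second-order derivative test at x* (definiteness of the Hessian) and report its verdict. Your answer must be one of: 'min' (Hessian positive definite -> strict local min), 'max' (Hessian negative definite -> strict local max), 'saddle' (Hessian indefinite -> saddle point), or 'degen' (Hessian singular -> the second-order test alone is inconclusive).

Compute the Hessian H = grad^2 f:
  H = [[-2, -1], [-1, 3]]
Verify stationarity: grad f(x*) = H x* + g = (0, 0).
Eigenvalues of H: -2.1926, 3.1926.
Eigenvalues have mixed signs, so H is indefinite -> x* is a saddle point.

saddle


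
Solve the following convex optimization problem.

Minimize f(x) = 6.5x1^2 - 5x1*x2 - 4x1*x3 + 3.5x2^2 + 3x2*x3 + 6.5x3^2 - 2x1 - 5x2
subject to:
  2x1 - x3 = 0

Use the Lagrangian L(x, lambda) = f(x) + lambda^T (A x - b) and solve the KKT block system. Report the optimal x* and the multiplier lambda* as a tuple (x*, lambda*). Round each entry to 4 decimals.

Form the Lagrangian:
  L(x, lambda) = (1/2) x^T Q x + c^T x + lambda^T (A x - b)
Stationarity (grad_x L = 0): Q x + c + A^T lambda = 0.
Primal feasibility: A x = b.

This gives the KKT block system:
  [ Q   A^T ] [ x     ]   [-c ]
  [ A    0  ] [ lambda ] = [ b ]

Solving the linear system:
  x*      = (0.0263, 0.7105, 0.0526)
  lambda* = (2.7105)
  f(x*)   = -1.8026

x* = (0.0263, 0.7105, 0.0526), lambda* = (2.7105)


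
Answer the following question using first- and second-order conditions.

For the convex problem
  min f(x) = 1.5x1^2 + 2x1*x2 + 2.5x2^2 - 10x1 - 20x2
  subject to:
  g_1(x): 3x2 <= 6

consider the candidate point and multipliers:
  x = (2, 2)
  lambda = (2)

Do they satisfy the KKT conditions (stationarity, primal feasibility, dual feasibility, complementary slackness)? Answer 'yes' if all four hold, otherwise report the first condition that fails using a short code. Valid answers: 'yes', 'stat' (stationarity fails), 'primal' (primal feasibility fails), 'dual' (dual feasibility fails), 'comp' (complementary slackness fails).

Gradient of f: grad f(x) = Q x + c = (0, -6)
Constraint values g_i(x) = a_i^T x - b_i:
  g_1((2, 2)) = 0
Stationarity residual: grad f(x) + sum_i lambda_i a_i = (0, 0)
  -> stationarity OK
Primal feasibility (all g_i <= 0): OK
Dual feasibility (all lambda_i >= 0): OK
Complementary slackness (lambda_i * g_i(x) = 0 for all i): OK

Verdict: yes, KKT holds.

yes


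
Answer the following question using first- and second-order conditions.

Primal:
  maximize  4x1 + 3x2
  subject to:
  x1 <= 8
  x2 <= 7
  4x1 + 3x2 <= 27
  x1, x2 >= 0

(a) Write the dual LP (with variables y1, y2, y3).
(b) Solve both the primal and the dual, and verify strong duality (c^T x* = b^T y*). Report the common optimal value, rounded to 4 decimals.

The standard primal-dual pair for 'max c^T x s.t. A x <= b, x >= 0' is:
  Dual:  min b^T y  s.t.  A^T y >= c,  y >= 0.

So the dual LP is:
  minimize  8y1 + 7y2 + 27y3
  subject to:
    y1 + 4y3 >= 4
    y2 + 3y3 >= 3
    y1, y2, y3 >= 0

Solving the primal: x* = (6.75, 0).
  primal value c^T x* = 27.
Solving the dual: y* = (0, 0, 1).
  dual value b^T y* = 27.
Strong duality: c^T x* = b^T y*. Confirmed.

27


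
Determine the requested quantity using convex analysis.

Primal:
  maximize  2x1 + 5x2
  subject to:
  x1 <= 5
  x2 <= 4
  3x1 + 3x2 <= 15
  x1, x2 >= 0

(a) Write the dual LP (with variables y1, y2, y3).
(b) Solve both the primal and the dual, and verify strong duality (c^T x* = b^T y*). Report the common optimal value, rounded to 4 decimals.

The standard primal-dual pair for 'max c^T x s.t. A x <= b, x >= 0' is:
  Dual:  min b^T y  s.t.  A^T y >= c,  y >= 0.

So the dual LP is:
  minimize  5y1 + 4y2 + 15y3
  subject to:
    y1 + 3y3 >= 2
    y2 + 3y3 >= 5
    y1, y2, y3 >= 0

Solving the primal: x* = (1, 4).
  primal value c^T x* = 22.
Solving the dual: y* = (0, 3, 0.6667).
  dual value b^T y* = 22.
Strong duality: c^T x* = b^T y*. Confirmed.

22


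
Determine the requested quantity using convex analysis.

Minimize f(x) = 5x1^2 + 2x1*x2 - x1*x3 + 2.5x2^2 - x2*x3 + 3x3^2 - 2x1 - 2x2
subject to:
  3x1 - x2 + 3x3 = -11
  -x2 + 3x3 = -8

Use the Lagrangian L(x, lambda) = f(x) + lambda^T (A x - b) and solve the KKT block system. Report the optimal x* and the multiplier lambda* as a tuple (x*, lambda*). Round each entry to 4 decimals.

Form the Lagrangian:
  L(x, lambda) = (1/2) x^T Q x + c^T x + lambda^T (A x - b)
Stationarity (grad_x L = 0): Q x + c + A^T lambda = 0.
Primal feasibility: A x = b.

This gives the KKT block system:
  [ Q   A^T ] [ x     ]   [-c ]
  [ A    0  ] [ lambda ] = [ b ]

Solving the linear system:
  x*      = (-1, 1.2667, -2.2444)
  lambda* = (2.4074, 2.1704)
  f(x*)   = 21.6556

x* = (-1, 1.2667, -2.2444), lambda* = (2.4074, 2.1704)


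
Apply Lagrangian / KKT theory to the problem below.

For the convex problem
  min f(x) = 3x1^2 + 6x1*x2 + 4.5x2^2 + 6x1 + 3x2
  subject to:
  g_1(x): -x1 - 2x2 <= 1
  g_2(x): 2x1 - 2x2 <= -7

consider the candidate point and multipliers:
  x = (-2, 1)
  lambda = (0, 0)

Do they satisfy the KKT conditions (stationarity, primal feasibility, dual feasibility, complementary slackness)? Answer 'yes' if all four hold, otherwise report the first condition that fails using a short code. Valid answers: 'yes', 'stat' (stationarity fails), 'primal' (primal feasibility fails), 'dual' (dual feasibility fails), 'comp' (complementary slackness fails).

Gradient of f: grad f(x) = Q x + c = (0, 0)
Constraint values g_i(x) = a_i^T x - b_i:
  g_1((-2, 1)) = -1
  g_2((-2, 1)) = 1
Stationarity residual: grad f(x) + sum_i lambda_i a_i = (0, 0)
  -> stationarity OK
Primal feasibility (all g_i <= 0): FAILS
Dual feasibility (all lambda_i >= 0): OK
Complementary slackness (lambda_i * g_i(x) = 0 for all i): OK

Verdict: the first failing condition is primal_feasibility -> primal.

primal


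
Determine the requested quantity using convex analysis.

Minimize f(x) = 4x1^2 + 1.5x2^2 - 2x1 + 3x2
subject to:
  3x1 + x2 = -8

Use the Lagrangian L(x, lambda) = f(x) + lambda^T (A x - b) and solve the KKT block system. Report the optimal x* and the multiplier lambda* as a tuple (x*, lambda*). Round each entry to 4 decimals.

Form the Lagrangian:
  L(x, lambda) = (1/2) x^T Q x + c^T x + lambda^T (A x - b)
Stationarity (grad_x L = 0): Q x + c + A^T lambda = 0.
Primal feasibility: A x = b.

This gives the KKT block system:
  [ Q   A^T ] [ x     ]   [-c ]
  [ A    0  ] [ lambda ] = [ b ]

Solving the linear system:
  x*      = (-1.7429, -2.7714)
  lambda* = (5.3143)
  f(x*)   = 18.8429

x* = (-1.7429, -2.7714), lambda* = (5.3143)


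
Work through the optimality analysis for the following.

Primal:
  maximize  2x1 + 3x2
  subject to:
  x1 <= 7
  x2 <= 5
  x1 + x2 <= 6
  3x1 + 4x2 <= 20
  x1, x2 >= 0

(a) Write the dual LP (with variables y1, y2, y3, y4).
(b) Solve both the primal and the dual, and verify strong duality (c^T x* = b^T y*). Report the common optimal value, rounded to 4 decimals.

The standard primal-dual pair for 'max c^T x s.t. A x <= b, x >= 0' is:
  Dual:  min b^T y  s.t.  A^T y >= c,  y >= 0.

So the dual LP is:
  minimize  7y1 + 5y2 + 6y3 + 20y4
  subject to:
    y1 + y3 + 3y4 >= 2
    y2 + y3 + 4y4 >= 3
    y1, y2, y3, y4 >= 0

Solving the primal: x* = (0, 5).
  primal value c^T x* = 15.
Solving the dual: y* = (0, 0.3333, 0, 0.6667).
  dual value b^T y* = 15.
Strong duality: c^T x* = b^T y*. Confirmed.

15


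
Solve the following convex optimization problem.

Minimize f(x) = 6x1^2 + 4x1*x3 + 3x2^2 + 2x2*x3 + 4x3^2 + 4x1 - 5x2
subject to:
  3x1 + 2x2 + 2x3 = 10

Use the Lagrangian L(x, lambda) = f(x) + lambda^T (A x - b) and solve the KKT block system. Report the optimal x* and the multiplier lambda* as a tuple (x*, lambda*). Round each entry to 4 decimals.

Form the Lagrangian:
  L(x, lambda) = (1/2) x^T Q x + c^T x + lambda^T (A x - b)
Stationarity (grad_x L = 0): Q x + c + A^T lambda = 0.
Primal feasibility: A x = b.

This gives the KKT block system:
  [ Q   A^T ] [ x     ]   [-c ]
  [ A    0  ] [ lambda ] = [ b ]

Solving the linear system:
  x*      = (1.1935, 2.9032, 0.3065)
  lambda* = (-6.5161)
  f(x*)   = 27.7097

x* = (1.1935, 2.9032, 0.3065), lambda* = (-6.5161)


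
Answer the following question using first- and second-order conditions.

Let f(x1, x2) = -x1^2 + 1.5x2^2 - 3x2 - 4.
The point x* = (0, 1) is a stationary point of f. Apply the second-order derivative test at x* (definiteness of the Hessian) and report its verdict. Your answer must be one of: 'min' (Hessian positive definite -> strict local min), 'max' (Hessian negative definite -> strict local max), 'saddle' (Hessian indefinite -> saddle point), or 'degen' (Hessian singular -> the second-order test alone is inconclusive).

Compute the Hessian H = grad^2 f:
  H = [[-2, 0], [0, 3]]
Verify stationarity: grad f(x*) = H x* + g = (0, 0).
Eigenvalues of H: -2, 3.
Eigenvalues have mixed signs, so H is indefinite -> x* is a saddle point.

saddle


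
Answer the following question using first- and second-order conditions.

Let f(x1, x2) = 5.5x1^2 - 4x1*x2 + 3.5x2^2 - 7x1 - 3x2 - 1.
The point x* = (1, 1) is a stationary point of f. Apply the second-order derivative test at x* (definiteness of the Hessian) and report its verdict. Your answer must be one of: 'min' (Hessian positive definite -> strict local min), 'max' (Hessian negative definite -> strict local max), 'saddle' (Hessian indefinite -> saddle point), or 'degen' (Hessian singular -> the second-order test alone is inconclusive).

Compute the Hessian H = grad^2 f:
  H = [[11, -4], [-4, 7]]
Verify stationarity: grad f(x*) = H x* + g = (0, 0).
Eigenvalues of H: 4.5279, 13.4721.
Both eigenvalues > 0, so H is positive definite -> x* is a strict local min.

min


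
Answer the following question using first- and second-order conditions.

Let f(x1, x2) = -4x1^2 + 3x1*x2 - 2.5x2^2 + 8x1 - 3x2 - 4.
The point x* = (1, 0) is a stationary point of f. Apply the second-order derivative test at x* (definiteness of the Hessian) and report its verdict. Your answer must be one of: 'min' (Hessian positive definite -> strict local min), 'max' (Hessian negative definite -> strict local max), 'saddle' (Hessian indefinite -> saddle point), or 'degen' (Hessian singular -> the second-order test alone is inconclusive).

Compute the Hessian H = grad^2 f:
  H = [[-8, 3], [3, -5]]
Verify stationarity: grad f(x*) = H x* + g = (0, 0).
Eigenvalues of H: -9.8541, -3.1459.
Both eigenvalues < 0, so H is negative definite -> x* is a strict local max.

max


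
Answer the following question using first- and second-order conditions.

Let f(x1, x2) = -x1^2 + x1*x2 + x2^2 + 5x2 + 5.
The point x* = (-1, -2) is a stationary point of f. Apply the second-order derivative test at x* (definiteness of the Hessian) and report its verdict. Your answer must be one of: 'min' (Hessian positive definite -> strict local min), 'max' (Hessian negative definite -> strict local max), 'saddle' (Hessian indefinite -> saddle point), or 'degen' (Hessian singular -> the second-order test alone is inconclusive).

Compute the Hessian H = grad^2 f:
  H = [[-2, 1], [1, 2]]
Verify stationarity: grad f(x*) = H x* + g = (0, 0).
Eigenvalues of H: -2.2361, 2.2361.
Eigenvalues have mixed signs, so H is indefinite -> x* is a saddle point.

saddle


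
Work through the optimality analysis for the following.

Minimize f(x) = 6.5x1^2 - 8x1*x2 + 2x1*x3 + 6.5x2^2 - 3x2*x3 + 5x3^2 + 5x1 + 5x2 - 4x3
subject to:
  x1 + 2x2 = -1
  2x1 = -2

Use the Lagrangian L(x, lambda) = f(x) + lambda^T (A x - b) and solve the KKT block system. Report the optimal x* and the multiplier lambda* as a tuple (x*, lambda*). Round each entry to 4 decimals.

Form the Lagrangian:
  L(x, lambda) = (1/2) x^T Q x + c^T x + lambda^T (A x - b)
Stationarity (grad_x L = 0): Q x + c + A^T lambda = 0.
Primal feasibility: A x = b.

This gives the KKT block system:
  [ Q   A^T ] [ x     ]   [-c ]
  [ A    0  ] [ lambda ] = [ b ]

Solving the linear system:
  x*      = (-1, 0, 0.6)
  lambda* = (-5.6, 6.2)
  f(x*)   = -0.3

x* = (-1, 0, 0.6), lambda* = (-5.6, 6.2)


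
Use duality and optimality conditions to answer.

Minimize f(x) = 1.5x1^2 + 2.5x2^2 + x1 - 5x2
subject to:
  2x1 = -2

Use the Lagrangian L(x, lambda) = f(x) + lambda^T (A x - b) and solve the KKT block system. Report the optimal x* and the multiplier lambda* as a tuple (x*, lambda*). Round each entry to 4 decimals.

Form the Lagrangian:
  L(x, lambda) = (1/2) x^T Q x + c^T x + lambda^T (A x - b)
Stationarity (grad_x L = 0): Q x + c + A^T lambda = 0.
Primal feasibility: A x = b.

This gives the KKT block system:
  [ Q   A^T ] [ x     ]   [-c ]
  [ A    0  ] [ lambda ] = [ b ]

Solving the linear system:
  x*      = (-1, 1)
  lambda* = (1)
  f(x*)   = -2

x* = (-1, 1), lambda* = (1)


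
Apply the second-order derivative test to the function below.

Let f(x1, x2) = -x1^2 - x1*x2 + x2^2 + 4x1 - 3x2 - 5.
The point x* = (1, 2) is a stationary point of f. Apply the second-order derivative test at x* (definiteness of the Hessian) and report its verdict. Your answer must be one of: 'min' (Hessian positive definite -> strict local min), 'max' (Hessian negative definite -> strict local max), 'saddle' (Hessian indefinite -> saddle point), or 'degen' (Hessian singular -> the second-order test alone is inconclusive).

Compute the Hessian H = grad^2 f:
  H = [[-2, -1], [-1, 2]]
Verify stationarity: grad f(x*) = H x* + g = (0, 0).
Eigenvalues of H: -2.2361, 2.2361.
Eigenvalues have mixed signs, so H is indefinite -> x* is a saddle point.

saddle


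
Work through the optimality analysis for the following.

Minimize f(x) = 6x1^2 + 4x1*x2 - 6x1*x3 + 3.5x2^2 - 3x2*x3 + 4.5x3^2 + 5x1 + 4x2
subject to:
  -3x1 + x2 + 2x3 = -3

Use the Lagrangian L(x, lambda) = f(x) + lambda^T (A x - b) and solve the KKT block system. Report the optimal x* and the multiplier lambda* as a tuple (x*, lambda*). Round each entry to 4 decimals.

Form the Lagrangian:
  L(x, lambda) = (1/2) x^T Q x + c^T x + lambda^T (A x - b)
Stationarity (grad_x L = 0): Q x + c + A^T lambda = 0.
Primal feasibility: A x = b.

This gives the KKT block system:
  [ Q   A^T ] [ x     ]   [-c ]
  [ A    0  ] [ lambda ] = [ b ]

Solving the linear system:
  x*      = (0.0751, -1.2188, -0.778)
  lambda* = (1.8978)
  f(x*)   = 0.5966

x* = (0.0751, -1.2188, -0.778), lambda* = (1.8978)


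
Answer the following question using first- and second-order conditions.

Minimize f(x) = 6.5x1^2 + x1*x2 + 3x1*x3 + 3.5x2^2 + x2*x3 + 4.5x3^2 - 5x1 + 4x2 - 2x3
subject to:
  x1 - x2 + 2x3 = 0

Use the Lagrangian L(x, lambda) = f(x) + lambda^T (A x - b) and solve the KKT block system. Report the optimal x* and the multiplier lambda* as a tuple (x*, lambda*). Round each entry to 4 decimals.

Form the Lagrangian:
  L(x, lambda) = (1/2) x^T Q x + c^T x + lambda^T (A x - b)
Stationarity (grad_x L = 0): Q x + c + A^T lambda = 0.
Primal feasibility: A x = b.

This gives the KKT block system:
  [ Q   A^T ] [ x     ]   [-c ]
  [ A    0  ] [ lambda ] = [ b ]

Solving the linear system:
  x*      = (0.3207, -0.2849, -0.3028)
  lambda* = (2.0239)
  f(x*)   = -1.0687

x* = (0.3207, -0.2849, -0.3028), lambda* = (2.0239)


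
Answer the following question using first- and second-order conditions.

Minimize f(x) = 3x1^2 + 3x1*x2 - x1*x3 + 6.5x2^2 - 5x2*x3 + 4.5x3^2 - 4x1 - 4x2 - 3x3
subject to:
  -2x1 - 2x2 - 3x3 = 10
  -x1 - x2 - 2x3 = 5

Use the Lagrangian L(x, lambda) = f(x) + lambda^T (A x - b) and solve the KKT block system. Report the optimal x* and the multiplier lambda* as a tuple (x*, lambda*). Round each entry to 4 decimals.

Form the Lagrangian:
  L(x, lambda) = (1/2) x^T Q x + c^T x + lambda^T (A x - b)
Stationarity (grad_x L = 0): Q x + c + A^T lambda = 0.
Primal feasibility: A x = b.

This gives the KKT block system:
  [ Q   A^T ] [ x     ]   [-c ]
  [ A    0  ] [ lambda ] = [ b ]

Solving the linear system:
  x*      = (-3.8462, -1.1538, 0)
  lambda* = (-67.6923, 104.8462)
  f(x*)   = 86.3462

x* = (-3.8462, -1.1538, 0), lambda* = (-67.6923, 104.8462)


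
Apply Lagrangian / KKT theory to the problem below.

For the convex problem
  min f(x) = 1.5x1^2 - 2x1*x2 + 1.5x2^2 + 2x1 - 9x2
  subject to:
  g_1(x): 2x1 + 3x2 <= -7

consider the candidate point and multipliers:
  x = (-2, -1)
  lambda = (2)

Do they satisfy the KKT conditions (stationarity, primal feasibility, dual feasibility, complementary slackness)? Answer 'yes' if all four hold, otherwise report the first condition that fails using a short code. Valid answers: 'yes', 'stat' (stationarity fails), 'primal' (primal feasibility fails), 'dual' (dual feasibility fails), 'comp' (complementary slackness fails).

Gradient of f: grad f(x) = Q x + c = (-2, -8)
Constraint values g_i(x) = a_i^T x - b_i:
  g_1((-2, -1)) = 0
Stationarity residual: grad f(x) + sum_i lambda_i a_i = (2, -2)
  -> stationarity FAILS
Primal feasibility (all g_i <= 0): OK
Dual feasibility (all lambda_i >= 0): OK
Complementary slackness (lambda_i * g_i(x) = 0 for all i): OK

Verdict: the first failing condition is stationarity -> stat.

stat


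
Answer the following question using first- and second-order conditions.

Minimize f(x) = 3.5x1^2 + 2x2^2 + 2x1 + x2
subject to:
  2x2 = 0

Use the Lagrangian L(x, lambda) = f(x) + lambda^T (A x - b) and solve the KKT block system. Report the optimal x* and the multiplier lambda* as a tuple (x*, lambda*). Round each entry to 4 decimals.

Form the Lagrangian:
  L(x, lambda) = (1/2) x^T Q x + c^T x + lambda^T (A x - b)
Stationarity (grad_x L = 0): Q x + c + A^T lambda = 0.
Primal feasibility: A x = b.

This gives the KKT block system:
  [ Q   A^T ] [ x     ]   [-c ]
  [ A    0  ] [ lambda ] = [ b ]

Solving the linear system:
  x*      = (-0.2857, 0)
  lambda* = (-0.5)
  f(x*)   = -0.2857

x* = (-0.2857, 0), lambda* = (-0.5)


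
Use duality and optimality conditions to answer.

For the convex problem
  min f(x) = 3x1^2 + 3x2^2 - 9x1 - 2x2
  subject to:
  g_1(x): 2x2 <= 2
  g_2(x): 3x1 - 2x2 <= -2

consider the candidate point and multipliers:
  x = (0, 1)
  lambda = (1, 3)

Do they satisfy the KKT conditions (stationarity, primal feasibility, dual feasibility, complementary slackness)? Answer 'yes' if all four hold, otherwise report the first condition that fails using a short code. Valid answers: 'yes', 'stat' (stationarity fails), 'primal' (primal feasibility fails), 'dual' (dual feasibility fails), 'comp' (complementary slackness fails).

Gradient of f: grad f(x) = Q x + c = (-9, 4)
Constraint values g_i(x) = a_i^T x - b_i:
  g_1((0, 1)) = 0
  g_2((0, 1)) = 0
Stationarity residual: grad f(x) + sum_i lambda_i a_i = (0, 0)
  -> stationarity OK
Primal feasibility (all g_i <= 0): OK
Dual feasibility (all lambda_i >= 0): OK
Complementary slackness (lambda_i * g_i(x) = 0 for all i): OK

Verdict: yes, KKT holds.

yes


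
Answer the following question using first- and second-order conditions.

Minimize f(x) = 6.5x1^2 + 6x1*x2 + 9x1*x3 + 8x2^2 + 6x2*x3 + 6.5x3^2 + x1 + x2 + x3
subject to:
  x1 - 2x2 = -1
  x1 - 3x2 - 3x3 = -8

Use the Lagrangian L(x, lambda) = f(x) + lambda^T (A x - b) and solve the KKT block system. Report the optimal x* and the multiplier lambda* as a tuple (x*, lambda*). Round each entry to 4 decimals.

Form the Lagrangian:
  L(x, lambda) = (1/2) x^T Q x + c^T x + lambda^T (A x - b)
Stationarity (grad_x L = 0): Q x + c + A^T lambda = 0.
Primal feasibility: A x = b.

This gives the KKT block system:
  [ Q   A^T ] [ x     ]   [-c ]
  [ A    0  ] [ lambda ] = [ b ]

Solving the linear system:
  x*      = (-1.505, -0.2525, 2.4175)
  lambda* = (-7.4663, 5.7891)
  f(x*)   = 19.7532

x* = (-1.505, -0.2525, 2.4175), lambda* = (-7.4663, 5.7891)


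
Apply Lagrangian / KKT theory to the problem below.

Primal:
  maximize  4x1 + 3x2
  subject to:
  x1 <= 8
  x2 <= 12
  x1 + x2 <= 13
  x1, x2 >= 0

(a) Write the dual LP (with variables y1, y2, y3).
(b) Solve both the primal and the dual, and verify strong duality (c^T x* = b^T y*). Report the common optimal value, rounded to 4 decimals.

The standard primal-dual pair for 'max c^T x s.t. A x <= b, x >= 0' is:
  Dual:  min b^T y  s.t.  A^T y >= c,  y >= 0.

So the dual LP is:
  minimize  8y1 + 12y2 + 13y3
  subject to:
    y1 + y3 >= 4
    y2 + y3 >= 3
    y1, y2, y3 >= 0

Solving the primal: x* = (8, 5).
  primal value c^T x* = 47.
Solving the dual: y* = (1, 0, 3).
  dual value b^T y* = 47.
Strong duality: c^T x* = b^T y*. Confirmed.

47


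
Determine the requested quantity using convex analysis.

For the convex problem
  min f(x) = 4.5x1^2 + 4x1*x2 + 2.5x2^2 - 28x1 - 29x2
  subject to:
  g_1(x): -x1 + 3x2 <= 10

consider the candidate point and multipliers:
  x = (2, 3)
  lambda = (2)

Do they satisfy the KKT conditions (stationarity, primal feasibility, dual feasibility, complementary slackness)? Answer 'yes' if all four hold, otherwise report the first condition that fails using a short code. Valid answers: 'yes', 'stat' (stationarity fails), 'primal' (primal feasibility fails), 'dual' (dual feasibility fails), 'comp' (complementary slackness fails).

Gradient of f: grad f(x) = Q x + c = (2, -6)
Constraint values g_i(x) = a_i^T x - b_i:
  g_1((2, 3)) = -3
Stationarity residual: grad f(x) + sum_i lambda_i a_i = (0, 0)
  -> stationarity OK
Primal feasibility (all g_i <= 0): OK
Dual feasibility (all lambda_i >= 0): OK
Complementary slackness (lambda_i * g_i(x) = 0 for all i): FAILS

Verdict: the first failing condition is complementary_slackness -> comp.

comp


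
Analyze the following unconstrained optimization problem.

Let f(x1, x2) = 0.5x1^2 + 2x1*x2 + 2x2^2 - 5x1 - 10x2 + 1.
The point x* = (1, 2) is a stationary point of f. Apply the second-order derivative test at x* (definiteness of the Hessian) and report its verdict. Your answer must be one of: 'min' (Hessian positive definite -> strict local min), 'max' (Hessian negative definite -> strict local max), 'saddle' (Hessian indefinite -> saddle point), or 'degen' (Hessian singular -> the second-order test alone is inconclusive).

Compute the Hessian H = grad^2 f:
  H = [[1, 2], [2, 4]]
Verify stationarity: grad f(x*) = H x* + g = (0, 0).
Eigenvalues of H: 0, 5.
H has a zero eigenvalue (singular; positive semidefinite but not definite), so H is neither positive definite, negative definite, nor indefinite. The second-order test alone is inconclusive -> degen.
(Indeed, f is constant along the null direction of H through x*, so x* is not a strict local extremum.)

degen


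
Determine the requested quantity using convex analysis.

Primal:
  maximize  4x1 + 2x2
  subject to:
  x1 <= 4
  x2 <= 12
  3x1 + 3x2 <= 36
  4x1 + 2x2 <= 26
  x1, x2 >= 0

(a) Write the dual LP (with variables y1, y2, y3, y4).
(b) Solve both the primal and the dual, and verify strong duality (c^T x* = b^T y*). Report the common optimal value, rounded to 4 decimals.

The standard primal-dual pair for 'max c^T x s.t. A x <= b, x >= 0' is:
  Dual:  min b^T y  s.t.  A^T y >= c,  y >= 0.

So the dual LP is:
  minimize  4y1 + 12y2 + 36y3 + 26y4
  subject to:
    y1 + 3y3 + 4y4 >= 4
    y2 + 3y3 + 2y4 >= 2
    y1, y2, y3, y4 >= 0

Solving the primal: x* = (1, 11).
  primal value c^T x* = 26.
Solving the dual: y* = (0, 0, 0, 1).
  dual value b^T y* = 26.
Strong duality: c^T x* = b^T y*. Confirmed.

26


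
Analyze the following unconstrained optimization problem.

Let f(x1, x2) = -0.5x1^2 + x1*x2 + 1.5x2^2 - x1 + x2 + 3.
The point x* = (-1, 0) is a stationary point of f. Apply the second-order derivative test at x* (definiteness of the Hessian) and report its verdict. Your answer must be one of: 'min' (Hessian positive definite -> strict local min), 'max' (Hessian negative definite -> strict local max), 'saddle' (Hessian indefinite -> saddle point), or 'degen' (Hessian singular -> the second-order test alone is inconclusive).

Compute the Hessian H = grad^2 f:
  H = [[-1, 1], [1, 3]]
Verify stationarity: grad f(x*) = H x* + g = (0, 0).
Eigenvalues of H: -1.2361, 3.2361.
Eigenvalues have mixed signs, so H is indefinite -> x* is a saddle point.

saddle


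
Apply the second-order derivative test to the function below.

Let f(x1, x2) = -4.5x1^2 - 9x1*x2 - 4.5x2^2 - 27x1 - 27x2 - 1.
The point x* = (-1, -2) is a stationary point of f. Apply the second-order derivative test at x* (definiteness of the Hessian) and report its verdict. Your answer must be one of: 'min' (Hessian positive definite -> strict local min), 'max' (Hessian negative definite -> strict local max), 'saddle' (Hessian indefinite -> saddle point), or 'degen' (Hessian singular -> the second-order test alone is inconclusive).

Compute the Hessian H = grad^2 f:
  H = [[-9, -9], [-9, -9]]
Verify stationarity: grad f(x*) = H x* + g = (0, 0).
Eigenvalues of H: -18, 0.
H has a zero eigenvalue (singular; negative semidefinite but not definite), so H is neither positive definite, negative definite, nor indefinite. The second-order test alone is inconclusive -> degen.
(Indeed, f is constant along the null direction of H through x*, so x* is not a strict local extremum.)

degen


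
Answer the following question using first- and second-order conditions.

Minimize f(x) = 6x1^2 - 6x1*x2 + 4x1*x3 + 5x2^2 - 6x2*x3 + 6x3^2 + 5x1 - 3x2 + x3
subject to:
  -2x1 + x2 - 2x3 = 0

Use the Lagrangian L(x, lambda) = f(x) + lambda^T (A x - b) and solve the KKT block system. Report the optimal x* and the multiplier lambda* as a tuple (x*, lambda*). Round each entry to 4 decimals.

Form the Lagrangian:
  L(x, lambda) = (1/2) x^T Q x + c^T x + lambda^T (A x - b)
Stationarity (grad_x L = 0): Q x + c + A^T lambda = 0.
Primal feasibility: A x = b.

This gives the KKT block system:
  [ Q   A^T ] [ x     ]   [-c ]
  [ A    0  ] [ lambda ] = [ b ]

Solving the linear system:
  x*      = (-0.1875, 0.25, 0.3125)
  lambda* = (1.25)
  f(x*)   = -0.6875

x* = (-0.1875, 0.25, 0.3125), lambda* = (1.25)


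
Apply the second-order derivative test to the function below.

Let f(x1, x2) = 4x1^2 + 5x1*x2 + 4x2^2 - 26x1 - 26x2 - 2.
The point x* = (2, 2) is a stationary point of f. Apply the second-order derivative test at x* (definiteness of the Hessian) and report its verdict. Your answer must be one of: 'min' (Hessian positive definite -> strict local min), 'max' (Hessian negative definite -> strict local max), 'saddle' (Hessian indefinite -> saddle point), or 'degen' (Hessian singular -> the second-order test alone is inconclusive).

Compute the Hessian H = grad^2 f:
  H = [[8, 5], [5, 8]]
Verify stationarity: grad f(x*) = H x* + g = (0, 0).
Eigenvalues of H: 3, 13.
Both eigenvalues > 0, so H is positive definite -> x* is a strict local min.

min


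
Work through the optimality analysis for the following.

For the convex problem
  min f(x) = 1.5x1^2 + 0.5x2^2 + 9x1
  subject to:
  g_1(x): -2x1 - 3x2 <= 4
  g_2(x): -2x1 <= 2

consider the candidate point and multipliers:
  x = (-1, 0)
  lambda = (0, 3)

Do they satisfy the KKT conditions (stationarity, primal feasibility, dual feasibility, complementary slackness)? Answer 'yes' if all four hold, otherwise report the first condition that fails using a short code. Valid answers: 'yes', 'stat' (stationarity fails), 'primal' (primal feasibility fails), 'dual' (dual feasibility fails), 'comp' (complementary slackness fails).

Gradient of f: grad f(x) = Q x + c = (6, 0)
Constraint values g_i(x) = a_i^T x - b_i:
  g_1((-1, 0)) = -2
  g_2((-1, 0)) = 0
Stationarity residual: grad f(x) + sum_i lambda_i a_i = (0, 0)
  -> stationarity OK
Primal feasibility (all g_i <= 0): OK
Dual feasibility (all lambda_i >= 0): OK
Complementary slackness (lambda_i * g_i(x) = 0 for all i): OK

Verdict: yes, KKT holds.

yes


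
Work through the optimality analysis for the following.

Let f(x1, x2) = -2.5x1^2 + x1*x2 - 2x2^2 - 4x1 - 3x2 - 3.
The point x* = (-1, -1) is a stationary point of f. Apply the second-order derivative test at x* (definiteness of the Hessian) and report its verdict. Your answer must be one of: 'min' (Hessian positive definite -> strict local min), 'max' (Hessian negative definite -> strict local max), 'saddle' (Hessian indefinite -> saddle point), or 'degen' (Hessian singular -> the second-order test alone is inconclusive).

Compute the Hessian H = grad^2 f:
  H = [[-5, 1], [1, -4]]
Verify stationarity: grad f(x*) = H x* + g = (0, 0).
Eigenvalues of H: -5.618, -3.382.
Both eigenvalues < 0, so H is negative definite -> x* is a strict local max.

max


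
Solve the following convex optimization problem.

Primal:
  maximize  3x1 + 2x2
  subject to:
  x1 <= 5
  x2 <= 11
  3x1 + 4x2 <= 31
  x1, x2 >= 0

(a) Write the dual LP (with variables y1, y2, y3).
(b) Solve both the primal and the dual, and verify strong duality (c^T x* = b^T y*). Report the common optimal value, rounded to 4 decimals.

The standard primal-dual pair for 'max c^T x s.t. A x <= b, x >= 0' is:
  Dual:  min b^T y  s.t.  A^T y >= c,  y >= 0.

So the dual LP is:
  minimize  5y1 + 11y2 + 31y3
  subject to:
    y1 + 3y3 >= 3
    y2 + 4y3 >= 2
    y1, y2, y3 >= 0

Solving the primal: x* = (5, 4).
  primal value c^T x* = 23.
Solving the dual: y* = (1.5, 0, 0.5).
  dual value b^T y* = 23.
Strong duality: c^T x* = b^T y*. Confirmed.

23


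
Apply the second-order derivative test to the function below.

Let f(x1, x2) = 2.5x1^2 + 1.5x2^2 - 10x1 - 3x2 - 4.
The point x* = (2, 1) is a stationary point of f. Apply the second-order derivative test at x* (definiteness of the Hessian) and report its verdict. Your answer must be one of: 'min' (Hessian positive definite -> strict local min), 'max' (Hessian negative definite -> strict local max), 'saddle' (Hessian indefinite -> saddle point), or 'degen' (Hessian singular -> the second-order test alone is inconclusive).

Compute the Hessian H = grad^2 f:
  H = [[5, 0], [0, 3]]
Verify stationarity: grad f(x*) = H x* + g = (0, 0).
Eigenvalues of H: 3, 5.
Both eigenvalues > 0, so H is positive definite -> x* is a strict local min.

min


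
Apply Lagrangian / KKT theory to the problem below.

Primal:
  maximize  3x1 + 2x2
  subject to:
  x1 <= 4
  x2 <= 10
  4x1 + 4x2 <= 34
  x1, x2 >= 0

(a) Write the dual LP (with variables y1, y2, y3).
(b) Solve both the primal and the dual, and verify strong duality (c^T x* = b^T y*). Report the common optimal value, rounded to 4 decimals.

The standard primal-dual pair for 'max c^T x s.t. A x <= b, x >= 0' is:
  Dual:  min b^T y  s.t.  A^T y >= c,  y >= 0.

So the dual LP is:
  minimize  4y1 + 10y2 + 34y3
  subject to:
    y1 + 4y3 >= 3
    y2 + 4y3 >= 2
    y1, y2, y3 >= 0

Solving the primal: x* = (4, 4.5).
  primal value c^T x* = 21.
Solving the dual: y* = (1, 0, 0.5).
  dual value b^T y* = 21.
Strong duality: c^T x* = b^T y*. Confirmed.

21


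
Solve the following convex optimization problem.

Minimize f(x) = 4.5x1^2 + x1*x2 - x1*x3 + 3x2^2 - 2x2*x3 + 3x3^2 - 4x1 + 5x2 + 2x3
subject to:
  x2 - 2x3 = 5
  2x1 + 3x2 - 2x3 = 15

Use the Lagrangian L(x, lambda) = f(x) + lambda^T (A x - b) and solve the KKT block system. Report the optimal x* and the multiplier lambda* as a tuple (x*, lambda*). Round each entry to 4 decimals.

Form the Lagrangian:
  L(x, lambda) = (1/2) x^T Q x + c^T x + lambda^T (A x - b)
Stationarity (grad_x L = 0): Q x + c + A^T lambda = 0.
Primal feasibility: A x = b.

This gives the KKT block system:
  [ Q   A^T ] [ x     ]   [-c ]
  [ A    0  ] [ lambda ] = [ b ]

Solving the linear system:
  x*      = (2.2222, 2.7778, -1.1111)
  lambda* = (3.7222, -9.9444)
  f(x*)   = 66.6667

x* = (2.2222, 2.7778, -1.1111), lambda* = (3.7222, -9.9444)


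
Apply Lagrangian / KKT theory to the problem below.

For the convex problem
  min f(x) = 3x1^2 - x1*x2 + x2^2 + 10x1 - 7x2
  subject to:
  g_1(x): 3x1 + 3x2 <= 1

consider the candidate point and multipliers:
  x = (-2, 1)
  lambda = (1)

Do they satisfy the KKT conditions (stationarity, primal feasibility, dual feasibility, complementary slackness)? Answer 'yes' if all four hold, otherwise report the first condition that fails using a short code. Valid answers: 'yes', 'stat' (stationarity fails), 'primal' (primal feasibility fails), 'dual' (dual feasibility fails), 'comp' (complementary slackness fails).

Gradient of f: grad f(x) = Q x + c = (-3, -3)
Constraint values g_i(x) = a_i^T x - b_i:
  g_1((-2, 1)) = -4
Stationarity residual: grad f(x) + sum_i lambda_i a_i = (0, 0)
  -> stationarity OK
Primal feasibility (all g_i <= 0): OK
Dual feasibility (all lambda_i >= 0): OK
Complementary slackness (lambda_i * g_i(x) = 0 for all i): FAILS

Verdict: the first failing condition is complementary_slackness -> comp.

comp


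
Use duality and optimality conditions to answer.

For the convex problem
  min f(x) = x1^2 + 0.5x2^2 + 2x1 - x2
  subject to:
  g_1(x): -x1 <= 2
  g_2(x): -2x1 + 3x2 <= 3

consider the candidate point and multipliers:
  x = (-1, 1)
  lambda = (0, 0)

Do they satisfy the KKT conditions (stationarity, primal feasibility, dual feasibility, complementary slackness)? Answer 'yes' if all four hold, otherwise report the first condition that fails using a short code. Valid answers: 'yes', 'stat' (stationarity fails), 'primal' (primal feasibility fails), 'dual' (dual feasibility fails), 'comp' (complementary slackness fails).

Gradient of f: grad f(x) = Q x + c = (0, 0)
Constraint values g_i(x) = a_i^T x - b_i:
  g_1((-1, 1)) = -1
  g_2((-1, 1)) = 2
Stationarity residual: grad f(x) + sum_i lambda_i a_i = (0, 0)
  -> stationarity OK
Primal feasibility (all g_i <= 0): FAILS
Dual feasibility (all lambda_i >= 0): OK
Complementary slackness (lambda_i * g_i(x) = 0 for all i): OK

Verdict: the first failing condition is primal_feasibility -> primal.

primal


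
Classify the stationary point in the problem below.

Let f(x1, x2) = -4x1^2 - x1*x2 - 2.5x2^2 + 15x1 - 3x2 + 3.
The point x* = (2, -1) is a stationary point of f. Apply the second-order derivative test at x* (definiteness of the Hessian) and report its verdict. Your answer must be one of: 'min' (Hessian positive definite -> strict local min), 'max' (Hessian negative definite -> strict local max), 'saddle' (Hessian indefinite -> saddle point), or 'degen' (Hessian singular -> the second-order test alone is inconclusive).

Compute the Hessian H = grad^2 f:
  H = [[-8, -1], [-1, -5]]
Verify stationarity: grad f(x*) = H x* + g = (0, 0).
Eigenvalues of H: -8.3028, -4.6972.
Both eigenvalues < 0, so H is negative definite -> x* is a strict local max.

max


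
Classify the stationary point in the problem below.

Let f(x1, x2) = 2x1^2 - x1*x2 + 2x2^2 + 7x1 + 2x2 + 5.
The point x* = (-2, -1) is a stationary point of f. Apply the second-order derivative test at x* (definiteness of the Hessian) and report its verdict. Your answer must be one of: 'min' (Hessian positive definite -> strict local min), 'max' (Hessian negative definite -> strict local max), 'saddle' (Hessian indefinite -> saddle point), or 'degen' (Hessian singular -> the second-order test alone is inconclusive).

Compute the Hessian H = grad^2 f:
  H = [[4, -1], [-1, 4]]
Verify stationarity: grad f(x*) = H x* + g = (0, 0).
Eigenvalues of H: 3, 5.
Both eigenvalues > 0, so H is positive definite -> x* is a strict local min.

min


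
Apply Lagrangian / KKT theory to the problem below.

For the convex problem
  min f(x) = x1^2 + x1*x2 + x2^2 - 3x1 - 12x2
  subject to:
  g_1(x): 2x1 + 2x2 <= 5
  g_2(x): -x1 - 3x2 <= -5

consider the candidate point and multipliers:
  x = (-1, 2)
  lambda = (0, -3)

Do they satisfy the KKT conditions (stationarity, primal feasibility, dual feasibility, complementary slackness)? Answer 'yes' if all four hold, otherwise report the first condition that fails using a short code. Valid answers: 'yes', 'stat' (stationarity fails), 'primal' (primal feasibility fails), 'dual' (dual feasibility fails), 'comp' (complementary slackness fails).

Gradient of f: grad f(x) = Q x + c = (-3, -9)
Constraint values g_i(x) = a_i^T x - b_i:
  g_1((-1, 2)) = -3
  g_2((-1, 2)) = 0
Stationarity residual: grad f(x) + sum_i lambda_i a_i = (0, 0)
  -> stationarity OK
Primal feasibility (all g_i <= 0): OK
Dual feasibility (all lambda_i >= 0): FAILS
Complementary slackness (lambda_i * g_i(x) = 0 for all i): OK

Verdict: the first failing condition is dual_feasibility -> dual.

dual


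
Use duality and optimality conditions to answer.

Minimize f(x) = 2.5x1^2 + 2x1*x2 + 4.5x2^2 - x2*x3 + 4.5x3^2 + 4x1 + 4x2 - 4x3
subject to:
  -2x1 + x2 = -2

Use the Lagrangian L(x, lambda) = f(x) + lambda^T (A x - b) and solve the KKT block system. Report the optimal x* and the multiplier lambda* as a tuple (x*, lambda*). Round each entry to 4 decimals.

Form the Lagrangian:
  L(x, lambda) = (1/2) x^T Q x + c^T x + lambda^T (A x - b)
Stationarity (grad_x L = 0): Q x + c + A^T lambda = 0.
Primal feasibility: A x = b.

This gives the KKT block system:
  [ Q   A^T ] [ x     ]   [-c ]
  [ A    0  ] [ lambda ] = [ b ]

Solving the linear system:
  x*      = (0.5858, -0.8284, 0.3524)
  lambda* = (2.6362)
  f(x*)   = 1.4462

x* = (0.5858, -0.8284, 0.3524), lambda* = (2.6362)
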